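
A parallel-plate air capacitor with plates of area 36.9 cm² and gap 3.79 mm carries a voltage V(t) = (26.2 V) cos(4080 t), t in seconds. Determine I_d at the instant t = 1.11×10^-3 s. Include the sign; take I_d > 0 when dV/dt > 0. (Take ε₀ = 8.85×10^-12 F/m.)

9.06×10^-7 A

dE/dt = (V₀ω/d)·−sin(ωt) with ωt = 4.5288 rad: (26.2)(4080)(0.9832)/(3.79×10^-3) = 2.773×10^7 V/(m·s).
I_d = ε₀ A dE/dt = (8.85×10^-12)(3.69×10^-3)(2.773×10^7) = 9.06×10^-7 A.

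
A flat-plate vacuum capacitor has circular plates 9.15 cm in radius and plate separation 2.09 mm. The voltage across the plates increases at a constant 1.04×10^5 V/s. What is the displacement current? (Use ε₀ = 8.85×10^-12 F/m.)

The displacement current equals the charging current C dV/dt. With C = ε₀A/d = (8.85×10^-12)(0.02630)/(2.09×10^-3) = 1.114×10^-10 F, I_d = (1.114×10^-10)(1.04×10^5) = 1.16×10^-5 A.

1.16×10^-5 A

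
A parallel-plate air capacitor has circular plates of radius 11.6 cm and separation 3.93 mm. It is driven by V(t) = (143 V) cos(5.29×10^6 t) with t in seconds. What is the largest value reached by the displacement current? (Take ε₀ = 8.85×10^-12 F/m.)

0.0720 A

The displacement current equals the conduction current C dV/dt, which peaks at C V₀ ω.
With C = ε₀A/d = (8.85×10^-12)(0.04227)/(3.93×10^-3) = 9.519×10^-11 F and ω = 5.29×10^6 rad/s, I_d,max = (9.519×10^-11)(143)(5.29×10^6) = 0.0720 A.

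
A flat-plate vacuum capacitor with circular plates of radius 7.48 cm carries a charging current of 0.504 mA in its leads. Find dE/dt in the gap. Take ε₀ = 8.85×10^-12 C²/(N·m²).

The displacement current between the plates equals the conduction current, I_d = 0.504 mA.
Inverting I_d = ε₀ A dE/dt gives dE/dt = 5.04×10^-4 / (8.85×10^-12 · 0.01758) = 3.24×10^9 V/(m·s).

3.24×10^9 V/(m·s)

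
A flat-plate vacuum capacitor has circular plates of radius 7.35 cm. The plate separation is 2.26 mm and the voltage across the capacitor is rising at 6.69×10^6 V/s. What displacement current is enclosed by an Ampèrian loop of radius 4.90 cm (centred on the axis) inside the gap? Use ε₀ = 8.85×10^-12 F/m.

I_d = C dV/dt with C = ε₀πR²/d = 6.645×10^-11 F, so I_d = (6.645×10^-11)(6.69×10^6) = 4.446×10^-4 A.
The field is uniform, so I_d,enc = I_d (r/R)² = (4.446×10^-4)(4.90/7.35)² = 1.98×10^-4 A.

1.98×10^-4 A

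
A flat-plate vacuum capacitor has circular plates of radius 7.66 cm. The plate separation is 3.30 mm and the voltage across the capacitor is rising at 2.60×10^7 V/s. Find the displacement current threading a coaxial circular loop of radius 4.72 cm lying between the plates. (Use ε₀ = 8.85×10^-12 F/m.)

4.88×10^-4 A

I_d = C dV/dt with C = ε₀πR²/d = 4.943×10^-11 F, so I_d = (4.943×10^-11)(2.60×10^7) = 1.285×10^-3 A.
The field is uniform, so I_d,enc = I_d (r/R)² = (1.285×10^-3)(4.72/7.66)² = 4.88×10^-4 A.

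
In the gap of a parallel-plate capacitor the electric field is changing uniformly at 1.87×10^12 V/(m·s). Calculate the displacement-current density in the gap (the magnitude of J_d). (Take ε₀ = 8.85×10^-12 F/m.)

The displacement-current density is ε₀ ∂E/∂t = (8.85×10^-12)(1.87×10^12) = 16.5 A/m².

16.5 A/m²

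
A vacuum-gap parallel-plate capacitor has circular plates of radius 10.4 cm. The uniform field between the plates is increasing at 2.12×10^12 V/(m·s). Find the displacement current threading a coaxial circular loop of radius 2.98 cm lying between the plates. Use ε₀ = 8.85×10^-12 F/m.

Total displacement current: I_d = ε₀(πR²)(dE/dt) = (8.85×10^-12)(0.03398)(2.12×10^12) = 0.6375 A.
The field is uniform, so I_d,enc = I_d (r/R)² = (0.6375)(2.98/10.4)² = 0.0523 A.

0.0523 A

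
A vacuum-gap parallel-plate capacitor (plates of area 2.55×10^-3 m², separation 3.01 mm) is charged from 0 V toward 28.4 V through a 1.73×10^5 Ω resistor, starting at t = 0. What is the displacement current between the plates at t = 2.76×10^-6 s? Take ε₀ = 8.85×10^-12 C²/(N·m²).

1.96×10^-5 A

C = ε₀A/d = (8.85×10^-12)(2.55×10^-3)/(3.01×10^-3) = 7.498×10^-12 F and τ = RC = 1.297×10^-6 s. I_d in the gap equals the RC charging current.
I_d(t) = (V₀/R) e^(−t/τ) = 1.642×10^-4 · e^(−2.128) = 1.96×10^-5 A.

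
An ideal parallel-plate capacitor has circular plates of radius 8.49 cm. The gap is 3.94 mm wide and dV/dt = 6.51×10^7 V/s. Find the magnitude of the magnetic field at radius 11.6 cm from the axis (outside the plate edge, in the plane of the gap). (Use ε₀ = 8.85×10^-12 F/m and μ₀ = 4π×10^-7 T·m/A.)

5.71×10^-9 T

I_d = C dV/dt with C = ε₀πR²/d = 5.085×10^-11 F, so I_d = (5.085×10^-11)(6.51×10^7) = 3.310×10^-3 A.
For r ≥ R the full I_d is enclosed: B = μ₀ I_d/(2πr) = (4π×10^-7)(3.310×10^-3)/(2π·0.116) = 5.71×10^-9 T.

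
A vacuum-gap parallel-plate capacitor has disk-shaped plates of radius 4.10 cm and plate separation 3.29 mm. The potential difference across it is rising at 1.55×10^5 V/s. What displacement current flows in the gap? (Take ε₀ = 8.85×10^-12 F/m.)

C = ε₀A/d = (8.85×10^-12)(5.281×10^-3)/(3.29×10^-3) = 1.421×10^-11 F.
I_d = C dV/dt = (1.421×10^-11)(1.55×10^5) = 2.20×10^-6 A.

2.20×10^-6 A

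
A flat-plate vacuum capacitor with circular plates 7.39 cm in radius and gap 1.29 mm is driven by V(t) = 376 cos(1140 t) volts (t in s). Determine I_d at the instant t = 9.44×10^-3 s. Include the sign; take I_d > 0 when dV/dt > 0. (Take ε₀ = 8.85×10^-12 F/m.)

C = ε₀A/d = (8.85×10^-12)(0.01716)/(1.29×10^-3) = 1.177×10^-10 F. dV/dt = V₀ω·−sin(ωt); at ωt = 10.7616 rad this factor is 0.9728.
I_d = C dV/dt = (1.177×10^-10)(376)(1140)(0.9728) = 4.91×10^-5 A.

4.91×10^-5 A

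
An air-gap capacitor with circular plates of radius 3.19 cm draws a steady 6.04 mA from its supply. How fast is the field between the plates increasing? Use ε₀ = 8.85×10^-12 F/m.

2.13×10^11 V/(m·s)

Charge continuity gives I_d = I = 6.04×10^-3 A between the plates.
Then dE/dt = I_d/(ε₀A) = 2.13×10^11 V/(m·s).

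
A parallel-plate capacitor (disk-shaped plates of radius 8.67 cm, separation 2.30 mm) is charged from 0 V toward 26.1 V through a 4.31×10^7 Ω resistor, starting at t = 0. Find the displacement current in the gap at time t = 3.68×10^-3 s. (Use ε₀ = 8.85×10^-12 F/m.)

2.37×10^-7 A

C = ε₀A/d = (8.85×10^-12)(0.02362)/(2.30×10^-3) = 9.089×10^-11 F, so τ = RC = 3.917×10^-3 s.
The conduction current is I(t) = (V₀/R) e^(−t/τ), and the displacement current between the plates equals it.
t/τ = 0.9395; I_d = (26.1/4.31×10^7) · e^(−0.9395) = (6.056×10^-7)(0.3908) = 2.37×10^-7 A.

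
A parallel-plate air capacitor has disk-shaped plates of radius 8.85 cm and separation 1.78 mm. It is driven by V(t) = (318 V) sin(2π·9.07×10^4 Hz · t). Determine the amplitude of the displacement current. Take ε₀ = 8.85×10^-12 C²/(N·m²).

C = ε₀A/d = (8.85×10^-12)(0.02461)/(1.78×10^-3) = 1.224×10^-10 F; ω = 2πf = 5.699×10^5 rad/s.
I_d = C dV/dt, so |I_d|_max = C V₀ ω = (1.224×10^-10)(318)(5.699×10^5) = 0.0222 A.

0.0222 A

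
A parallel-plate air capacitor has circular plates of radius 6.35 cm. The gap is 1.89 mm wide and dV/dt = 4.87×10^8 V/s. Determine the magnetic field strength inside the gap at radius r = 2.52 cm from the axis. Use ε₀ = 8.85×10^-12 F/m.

With E = V/d, dE/dt = 2.577×10^11 V/(m·s) and πR² = 0.01267 m², giving I_d = ε₀ πR² dE/dt = 0.02890 A.
An Ampèrian loop of radius r encloses a fraction (r/R)² of I_d. Then B·2πr = μ₀ I_d (r/R)², giving B = μ₀ I_d r/(2πR²) = 3.61×10^-8 T.

3.61×10^-8 T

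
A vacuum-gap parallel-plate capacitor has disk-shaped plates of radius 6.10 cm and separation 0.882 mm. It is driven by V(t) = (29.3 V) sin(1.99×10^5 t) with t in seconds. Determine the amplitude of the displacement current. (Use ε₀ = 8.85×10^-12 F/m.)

6.84×10^-4 A

The displacement current equals the conduction current C dV/dt, which peaks at C V₀ ω.
With C = ε₀A/d = (8.85×10^-12)(0.01169)/(8.82×10^-4) = 1.173×10^-10 F and ω = 1.99×10^5 rad/s, I_d,max = (1.173×10^-10)(29.3)(1.99×10^5) = 6.84×10^-4 A.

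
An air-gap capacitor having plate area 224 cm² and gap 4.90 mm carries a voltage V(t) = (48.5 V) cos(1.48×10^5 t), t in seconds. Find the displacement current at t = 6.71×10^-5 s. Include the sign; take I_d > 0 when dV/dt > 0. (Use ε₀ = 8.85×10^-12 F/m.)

1.41×10^-4 A

dE/dt = (V₀ω/d)·−sin(ωt) with ωt = 9.9308 rad: (48.5)(1.48×10^5)(0.4847)/(4.90×10^-3) = 7.100×10^8 V/(m·s).
I_d = ε₀ A dE/dt = (8.85×10^-12)(0.0224)(7.100×10^8) = 1.41×10^-4 A.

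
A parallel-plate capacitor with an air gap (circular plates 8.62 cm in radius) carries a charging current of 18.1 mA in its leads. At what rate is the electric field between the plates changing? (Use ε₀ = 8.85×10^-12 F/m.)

The displacement current between the plates equals the conduction current, I_d = 18.1 mA.
Then dE/dt = I_d/(ε₀A) = 8.76×10^10 V/(m·s).

8.76×10^10 V/(m·s)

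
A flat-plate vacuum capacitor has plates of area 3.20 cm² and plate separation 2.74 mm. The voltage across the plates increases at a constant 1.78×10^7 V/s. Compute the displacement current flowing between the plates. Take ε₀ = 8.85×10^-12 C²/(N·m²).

E = V/d so dE/dt = (dV/dt)/d = 6.496×10^9 V/(m·s), and I_d = ε₀ A dE/dt = (8.85×10^-12)(3.20×10^-4)(6.496×10^9) = 1.84×10^-5 A.

1.84×10^-5 A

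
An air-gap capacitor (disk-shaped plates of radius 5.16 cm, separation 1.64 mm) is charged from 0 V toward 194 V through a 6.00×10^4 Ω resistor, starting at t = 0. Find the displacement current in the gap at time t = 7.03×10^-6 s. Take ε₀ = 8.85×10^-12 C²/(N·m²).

2.41×10^-4 A

C = ε₀A/d = (8.85×10^-12)(8.365×10^-3)/(1.64×10^-3) = 4.514×10^-11 F and τ = RC = 2.708×10^-6 s. I_d in the gap equals the RC charging current.
I_d(t) = (V₀/R) e^(−t/τ) = 3.233×10^-3 · e^(−2.596) = 2.41×10^-4 A.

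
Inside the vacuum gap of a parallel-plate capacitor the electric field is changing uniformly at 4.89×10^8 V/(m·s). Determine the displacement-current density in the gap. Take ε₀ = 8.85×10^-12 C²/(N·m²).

The displacement-current density is ε₀ ∂E/∂t = (8.85×10^-12)(4.89×10^8) = 4.33×10^-3 A/m².

4.33×10^-3 A/m²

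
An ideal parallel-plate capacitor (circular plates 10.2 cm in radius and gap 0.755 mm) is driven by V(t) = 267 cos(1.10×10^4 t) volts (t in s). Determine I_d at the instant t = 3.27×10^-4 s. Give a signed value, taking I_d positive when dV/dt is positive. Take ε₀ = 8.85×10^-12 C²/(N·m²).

dE/dt = (V₀ω/d)·−sin(ωt) with ωt = 3.597 rad: (267)(1.10×10^4)(0.4398)/(7.55×10^-4) = 1.711×10^9 V/(m·s).
I_d = ε₀ A dE/dt = (8.85×10^-12)(0.03269)(1.711×10^9) = 4.95×10^-4 A.

4.95×10^-4 A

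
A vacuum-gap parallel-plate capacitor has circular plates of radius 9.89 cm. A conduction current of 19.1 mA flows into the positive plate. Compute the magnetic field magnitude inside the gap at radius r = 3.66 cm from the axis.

No conduction current crosses the gap, so I_d there equals the 0.0191 A in the leads.
∮B·dl = μ₀ I_d,enc with I_d,enc = I_d r²/R² = 2.616×10^-3 A; so B = μ₀ I_d,enc/(2πr) = 1.43×10^-8 T.

1.43×10^-8 T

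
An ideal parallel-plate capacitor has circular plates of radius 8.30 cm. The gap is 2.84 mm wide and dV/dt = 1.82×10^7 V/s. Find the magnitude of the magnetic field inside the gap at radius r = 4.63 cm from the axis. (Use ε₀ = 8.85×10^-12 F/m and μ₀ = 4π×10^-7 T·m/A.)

With E = V/d, dE/dt = 6.408×10^9 V/(m·s) and πR² = 0.02164 m², giving I_d = ε₀ πR² dE/dt = 1.227×10^-3 A.
For r < R the Ampère–Maxwell law gives B(2πr) = μ₀ I_d (r²/R²), so B = μ₀ I_d r/(2πR²) = (4π×10^-7)(1.227×10^-3)(0.0463)/(2π·0.0830²) = 1.65×10^-9 T.

1.65×10^-9 T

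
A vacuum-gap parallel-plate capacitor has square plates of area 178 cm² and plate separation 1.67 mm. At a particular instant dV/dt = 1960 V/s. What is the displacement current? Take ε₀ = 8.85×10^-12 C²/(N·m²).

C = ε₀A/d = (8.85×10^-12)(0.0178)/(1.67×10^-3) = 9.433×10^-11 F.
I_d = C dV/dt = (9.433×10^-11)(1960) = 1.85×10^-7 A.

1.85×10^-7 A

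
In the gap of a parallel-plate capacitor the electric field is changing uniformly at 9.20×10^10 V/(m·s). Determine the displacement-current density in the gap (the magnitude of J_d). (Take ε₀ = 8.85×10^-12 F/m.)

J_d = ε₀ dE/dt = (8.85×10^-12)(9.20×10^10) = 0.814 A/m².

0.814 A/m²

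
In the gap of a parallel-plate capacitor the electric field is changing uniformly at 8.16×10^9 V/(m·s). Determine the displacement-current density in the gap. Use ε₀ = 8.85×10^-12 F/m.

0.0722 A/m²

J_d = ε₀ dE/dt = (8.85×10^-12)(8.16×10^9) = 0.0722 A/m².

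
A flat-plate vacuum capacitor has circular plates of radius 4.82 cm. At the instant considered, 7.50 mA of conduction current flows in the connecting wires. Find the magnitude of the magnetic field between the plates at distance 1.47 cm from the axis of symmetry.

By continuity the displacement current in the gap matches the conduction current: I_d = 7.50×10^-3 A.
For r < R the Ampère–Maxwell law gives B(2πr) = μ₀ I_d (r²/R²), so B = μ₀ I_d r/(2πR²) = (4π×10^-7)(7.50×10^-3)(0.0147)/(2π·0.0482²) = 9.49×10^-9 T.

9.49×10^-9 T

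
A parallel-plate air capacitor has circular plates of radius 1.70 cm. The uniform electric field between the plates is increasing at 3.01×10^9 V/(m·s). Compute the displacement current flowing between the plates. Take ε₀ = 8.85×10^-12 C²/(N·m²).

With a uniform field, Φ_E = EA, so I_d = ε₀ A dE/dt = 2.42×10^-5 A.

2.42×10^-5 A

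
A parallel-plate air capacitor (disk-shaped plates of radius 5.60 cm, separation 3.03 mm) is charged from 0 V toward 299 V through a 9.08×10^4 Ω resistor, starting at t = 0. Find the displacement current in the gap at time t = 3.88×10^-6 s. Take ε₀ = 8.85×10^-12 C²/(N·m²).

7.46×10^-4 A

C = ε₀A/d = (8.85×10^-12)(9.852×10^-3)/(3.03×10^-3) = 2.878×10^-11 F and τ = RC = 2.613×10^-6 s. I_d in the gap equals the RC charging current.
I_d(t) = (V₀/R) e^(−t/τ) = 3.293×10^-3 · e^(−1.485) = 7.46×10^-4 A.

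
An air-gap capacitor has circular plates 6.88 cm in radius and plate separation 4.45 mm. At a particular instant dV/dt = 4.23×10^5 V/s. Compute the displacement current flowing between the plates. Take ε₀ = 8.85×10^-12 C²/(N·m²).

1.25×10^-5 A

The displacement current equals the charging current C dV/dt. With C = ε₀A/d = (8.85×10^-12)(0.01487)/(4.45×10^-3) = 2.957×10^-11 F, I_d = (2.957×10^-11)(4.23×10^5) = 1.25×10^-5 A.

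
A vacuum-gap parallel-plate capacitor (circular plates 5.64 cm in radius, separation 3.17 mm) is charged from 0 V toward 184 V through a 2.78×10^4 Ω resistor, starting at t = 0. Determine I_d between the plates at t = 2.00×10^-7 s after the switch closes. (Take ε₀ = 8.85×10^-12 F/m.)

5.11×10^-3 A

With C = ε₀A/d = (8.85×10^-12)(9.993×10^-3)/(3.17×10^-3) = 2.790×10^-11 F, the time constant is τ = RC = 7.756×10^-7 s, so t/τ = 0.2579 and e^(−t/τ) = 0.7727.
I_d = I_cond = (V₀/R) e^(−t/τ) = (6.619×10^-3)(0.7727) = 5.11×10^-3 A.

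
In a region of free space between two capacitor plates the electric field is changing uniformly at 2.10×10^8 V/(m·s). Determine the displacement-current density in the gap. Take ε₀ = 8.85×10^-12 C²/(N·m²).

The displacement-current density is ε₀ ∂E/∂t = (8.85×10^-12)(2.10×10^8) = 1.86×10^-3 A/m².

1.86×10^-3 A/m²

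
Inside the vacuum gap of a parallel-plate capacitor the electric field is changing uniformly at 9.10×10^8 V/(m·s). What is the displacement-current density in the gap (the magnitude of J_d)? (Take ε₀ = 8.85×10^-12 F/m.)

8.05×10^-3 A/m²

J_d = ε₀ ∂E/∂t, so J_d = 8.05×10^-3 A/m².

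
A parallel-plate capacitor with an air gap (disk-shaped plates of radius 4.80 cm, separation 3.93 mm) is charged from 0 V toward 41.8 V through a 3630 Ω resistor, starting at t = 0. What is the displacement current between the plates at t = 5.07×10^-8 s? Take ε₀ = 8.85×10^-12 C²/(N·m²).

4.89×10^-3 A

C = ε₀A/d = (8.85×10^-12)(7.238×10^-3)/(3.93×10^-3) = 1.630×10^-11 F and τ = RC = 5.917×10^-8 s. I_d in the gap equals the RC charging current.
I_d(t) = (V₀/R) e^(−t/τ) = 0.01152 · e^(−0.8569) = 4.89×10^-3 A.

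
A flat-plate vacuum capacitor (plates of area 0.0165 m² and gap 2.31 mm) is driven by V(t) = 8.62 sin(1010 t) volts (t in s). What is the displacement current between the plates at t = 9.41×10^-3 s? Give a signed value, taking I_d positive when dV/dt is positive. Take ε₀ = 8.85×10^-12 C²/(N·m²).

C = ε₀A/d = (8.85×10^-12)(0.0165)/(2.31×10^-3) = 6.321×10^-11 F. dV/dt = V₀ω·cos(ωt); at ωt = 9.5041 rad this factor is -0.9969.
I_d = C dV/dt = (6.321×10^-11)(8.62)(1010)(-0.9969) = -5.49×10^-7 A.

-5.49×10^-7 A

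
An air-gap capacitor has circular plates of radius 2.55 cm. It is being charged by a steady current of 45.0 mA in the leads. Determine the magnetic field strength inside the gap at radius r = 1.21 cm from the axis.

1.67×10^-7 T

Between the plates the displacement current equals the wire current: I_d = 45.0 mA = 0.0450 A.
∮B·dl = μ₀ I_d,enc with I_d,enc = I_d r²/R² = 0.01013 A; so B = μ₀ I_d,enc/(2πr) = 1.67×10^-7 T.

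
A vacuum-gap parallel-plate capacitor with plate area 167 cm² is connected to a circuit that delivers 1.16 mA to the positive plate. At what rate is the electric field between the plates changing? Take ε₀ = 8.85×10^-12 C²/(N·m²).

7.85×10^9 V/(m·s)

The displacement current between the plates equals the conduction current, I_d = 1.16 mA.
Inverting I_d = ε₀ A dE/dt gives dE/dt = 1.16×10^-3 / (8.85×10^-12 · 0.0167) = 7.85×10^9 V/(m·s).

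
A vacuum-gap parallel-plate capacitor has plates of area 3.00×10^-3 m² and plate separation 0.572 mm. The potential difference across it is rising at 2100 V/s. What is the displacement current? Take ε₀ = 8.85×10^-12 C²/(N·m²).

E = V/d so dE/dt = (dV/dt)/d = 3.671×10^6 V/(m·s), and I_d = ε₀ A dE/dt = (8.85×10^-12)(3.00×10^-3)(3.671×10^6) = 9.75×10^-8 A.

9.75×10^-8 A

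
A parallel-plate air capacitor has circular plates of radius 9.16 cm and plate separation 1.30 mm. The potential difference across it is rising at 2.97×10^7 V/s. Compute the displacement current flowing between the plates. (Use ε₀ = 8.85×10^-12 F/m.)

5.33×10^-3 A

The field between the plates is E = V/d, so dE/dt = (2.97×10^7)/(1.30×10^-3 m) = 2.285×10^10 V/(m·s).
I_d = ε₀ A (dE/dt) = (8.85×10^-12)(0.02636)(2.285×10^10) = 5.33×10^-3 A.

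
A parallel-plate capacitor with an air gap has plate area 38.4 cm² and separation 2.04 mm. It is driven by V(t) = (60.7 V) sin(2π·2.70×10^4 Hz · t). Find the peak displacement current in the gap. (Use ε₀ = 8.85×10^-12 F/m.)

1.72×10^-4 A

C = ε₀A/d = (8.85×10^-12)(3.84×10^-3)/(2.04×10^-3) = 1.666×10^-11 F; ω = 2πf = 1.696×10^5 rad/s.
I_d = C dV/dt, so |I_d|_max = C V₀ ω = (1.666×10^-11)(60.7)(1.696×10^5) = 1.72×10^-4 A.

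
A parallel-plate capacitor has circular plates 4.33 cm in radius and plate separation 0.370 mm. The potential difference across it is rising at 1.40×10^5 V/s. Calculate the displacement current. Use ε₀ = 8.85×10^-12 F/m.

E = V/d so dE/dt = (dV/dt)/d = 3.784×10^8 V/(m·s), and I_d = ε₀ A dE/dt = (8.85×10^-12)(5.890×10^-3)(3.784×10^8) = 1.97×10^-5 A.

1.97×10^-5 A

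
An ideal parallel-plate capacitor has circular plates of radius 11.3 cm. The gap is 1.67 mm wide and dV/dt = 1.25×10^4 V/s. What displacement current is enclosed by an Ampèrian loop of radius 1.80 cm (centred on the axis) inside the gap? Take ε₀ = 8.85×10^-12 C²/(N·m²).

With E = V/d, dE/dt = 7.485×10^6 V/(m·s) and πR² = 0.04011 m², giving I_d = ε₀ πR² dE/dt = 2.657×10^-6 A.
Since J_d is uniform, the enclosed fraction is (r/R)² = 0.02537, giving I_d,enc = 6.74×10^-8 A.

6.74×10^-8 A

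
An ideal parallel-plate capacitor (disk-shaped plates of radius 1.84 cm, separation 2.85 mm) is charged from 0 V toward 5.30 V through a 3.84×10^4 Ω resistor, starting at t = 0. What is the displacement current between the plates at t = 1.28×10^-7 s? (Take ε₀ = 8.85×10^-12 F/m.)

5.03×10^-5 A

C = ε₀A/d = (8.85×10^-12)(1.064×10^-3)/(2.85×10^-3) = 3.304×10^-12 F, so τ = RC = 1.269×10^-7 s.
The conduction current is I(t) = (V₀/R) e^(−t/τ), and the displacement current between the plates equals it.
t/τ = 1.009; I_d = (5.30/3.84×10^4) · e^(−1.009) = (1.380×10^-4)(0.3646) = 5.03×10^-5 A.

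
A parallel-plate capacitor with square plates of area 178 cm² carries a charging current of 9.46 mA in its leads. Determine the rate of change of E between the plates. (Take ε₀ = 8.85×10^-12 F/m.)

6.01×10^10 V/(m·s)

By continuity, I_d in the gap equals the 9.46 mA flowing in the wire.
Since I_d = ε₀ A dE/dt, dE/dt = I_d/(ε₀A) = (9.46×10^-3)/((8.85×10^-12)(0.0178)) = 6.01×10^10 V/(m·s).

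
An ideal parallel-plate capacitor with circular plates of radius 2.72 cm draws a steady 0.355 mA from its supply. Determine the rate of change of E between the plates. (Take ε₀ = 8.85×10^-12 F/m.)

By continuity, I_d in the gap equals the 0.355 mA flowing in the wire.
Since I_d = ε₀ A dE/dt, dE/dt = I_d/(ε₀A) = (3.55×10^-4)/((8.85×10^-12)(2.324×10^-3)) = 1.73×10^10 V/(m·s).

1.73×10^10 V/(m·s)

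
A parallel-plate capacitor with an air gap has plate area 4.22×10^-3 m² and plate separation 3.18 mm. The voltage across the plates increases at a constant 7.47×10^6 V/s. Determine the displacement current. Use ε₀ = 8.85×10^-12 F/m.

C = ε₀A/d = (8.85×10^-12)(4.22×10^-3)/(3.18×10^-3) = 1.174×10^-11 F.
I_d = C dV/dt = (1.174×10^-11)(7.47×10^6) = 8.77×10^-5 A.

8.77×10^-5 A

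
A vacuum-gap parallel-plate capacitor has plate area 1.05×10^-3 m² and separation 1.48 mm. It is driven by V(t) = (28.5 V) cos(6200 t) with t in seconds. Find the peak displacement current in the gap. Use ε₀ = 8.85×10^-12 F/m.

(dE/dt)_max = V₀ω/d = 1.194×10^8 V/(m·s); ω = 6200 rad/s.
I_d,max = ε₀ A (dE/dt)_max = (8.85×10^-12)(1.05×10^-3)(1.194×10^8) = 1.11×10^-6 A.

1.11×10^-6 A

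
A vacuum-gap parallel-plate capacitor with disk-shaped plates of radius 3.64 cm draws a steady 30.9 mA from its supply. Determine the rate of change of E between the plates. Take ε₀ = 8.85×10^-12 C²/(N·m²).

8.39×10^11 V/(m·s)

Charge continuity gives I_d = I = 0.0309 A between the plates.
Since I_d = ε₀ A dE/dt, dE/dt = I_d/(ε₀A) = (0.0309)/((8.85×10^-12)(4.162×10^-3)) = 8.39×10^11 V/(m·s).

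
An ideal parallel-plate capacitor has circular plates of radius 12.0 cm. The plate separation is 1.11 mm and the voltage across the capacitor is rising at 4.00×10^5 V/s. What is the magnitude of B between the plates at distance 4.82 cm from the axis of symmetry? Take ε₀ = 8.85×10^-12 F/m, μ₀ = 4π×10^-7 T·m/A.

With E = V/d, dE/dt = 3.604×10^8 V/(m·s) and πR² = 0.04524 m², giving I_d = ε₀ πR² dE/dt = 1.443×10^-4 A.
∮B·dl = μ₀ I_d,enc with I_d,enc = I_d r²/R² = 2.328×10^-5 A; so B = μ₀ I_d,enc/(2πr) = 9.66×10^-11 T.

9.66×10^-11 T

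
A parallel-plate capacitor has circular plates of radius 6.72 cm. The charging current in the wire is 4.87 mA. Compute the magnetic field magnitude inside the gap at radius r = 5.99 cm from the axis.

By continuity the displacement current in the gap matches the conduction current: I_d = 4.87×10^-3 A.
For r < R the Ampère–Maxwell law gives B(2πr) = μ₀ I_d (r²/R²), so B = μ₀ I_d r/(2πR²) = (4π×10^-7)(4.87×10^-3)(0.0599)/(2π·0.0672²) = 1.29×10^-8 T.

1.29×10^-8 T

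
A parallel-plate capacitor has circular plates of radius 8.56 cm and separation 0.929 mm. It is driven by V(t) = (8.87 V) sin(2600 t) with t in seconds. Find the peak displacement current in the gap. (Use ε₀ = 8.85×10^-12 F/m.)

5.06×10^-6 A

(dE/dt)_max = V₀ω/d = 2.482×10^7 V/(m·s); ω = 2600 rad/s.
I_d,max = ε₀ A (dE/dt)_max = (8.85×10^-12)(0.02302)(2.482×10^7) = 5.06×10^-6 A.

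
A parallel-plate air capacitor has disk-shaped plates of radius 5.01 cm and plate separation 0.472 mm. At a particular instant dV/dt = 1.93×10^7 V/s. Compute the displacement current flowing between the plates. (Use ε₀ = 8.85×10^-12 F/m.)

2.85×10^-3 A

The field between the plates is E = V/d, so dE/dt = (1.93×10^7)/(4.72×10^-4 m) = 4.089×10^10 V/(m·s).
I_d = ε₀ A (dE/dt) = (8.85×10^-12)(7.885×10^-3)(4.089×10^10) = 2.85×10^-3 A.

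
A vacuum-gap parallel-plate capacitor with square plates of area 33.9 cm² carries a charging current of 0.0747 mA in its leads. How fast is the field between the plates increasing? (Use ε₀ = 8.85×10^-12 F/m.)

By continuity, I_d in the gap equals the 0.0747 mA flowing in the wire.
Since I_d = ε₀ A dE/dt, dE/dt = I_d/(ε₀A) = (7.47×10^-5)/((8.85×10^-12)(3.39×10^-3)) = 2.49×10^9 V/(m·s).

2.49×10^9 V/(m·s)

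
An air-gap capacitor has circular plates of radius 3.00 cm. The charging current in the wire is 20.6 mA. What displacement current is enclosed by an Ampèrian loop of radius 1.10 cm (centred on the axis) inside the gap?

No conduction current crosses the gap, so I_d there equals the 0.0206 A in the leads.
Through an area πr² the displacement current is I_d·(πr²/πR²) = I_d (r/R)² = 2.77×10^-3 A.

2.77×10^-3 A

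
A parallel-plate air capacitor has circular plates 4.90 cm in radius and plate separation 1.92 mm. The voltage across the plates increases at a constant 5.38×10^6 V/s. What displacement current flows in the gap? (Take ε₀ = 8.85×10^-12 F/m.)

E = V/d so dE/dt = (dV/dt)/d = 2.802×10^9 V/(m·s), and I_d = ε₀ A dE/dt = (8.85×10^-12)(7.543×10^-3)(2.802×10^9) = 1.87×10^-4 A.

1.87×10^-4 A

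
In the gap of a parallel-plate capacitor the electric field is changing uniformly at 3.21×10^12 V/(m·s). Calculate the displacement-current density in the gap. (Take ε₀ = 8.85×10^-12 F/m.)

J_d = ε₀ ∂E/∂t, so J_d = 28.4 A/m².

28.4 A/m²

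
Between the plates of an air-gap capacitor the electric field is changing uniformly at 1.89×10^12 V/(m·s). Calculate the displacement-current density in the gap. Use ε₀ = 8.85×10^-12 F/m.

16.7 A/m²

J_d = ε₀ dE/dt = (8.85×10^-12)(1.89×10^12) = 16.7 A/m².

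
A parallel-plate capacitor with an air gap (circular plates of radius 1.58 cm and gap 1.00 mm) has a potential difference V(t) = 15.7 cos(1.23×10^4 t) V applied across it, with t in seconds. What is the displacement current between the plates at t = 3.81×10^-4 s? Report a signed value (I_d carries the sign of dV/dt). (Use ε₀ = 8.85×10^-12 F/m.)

C = ε₀A/d = (8.85×10^-12)(7.843×10^-4)/(1.00×10^-3) = 6.941×10^-12 F. dV/dt = V₀ω·−sin(ωt); at ωt = 4.6863 rad this factor is 0.9997.
I_d = C dV/dt = (6.941×10^-12)(15.7)(1.23×10^4)(0.9997) = 1.34×10^-6 A.

1.34×10^-6 A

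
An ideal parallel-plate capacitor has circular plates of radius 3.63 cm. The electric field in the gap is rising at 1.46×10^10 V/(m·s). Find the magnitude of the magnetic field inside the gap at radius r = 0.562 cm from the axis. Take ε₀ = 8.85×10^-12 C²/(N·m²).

4.56×10^-10 T

I_d = ε₀ dΦ_E/dt = ε₀ πR² (dE/dt) = (8.85×10^-12)(4.140×10^-3)(1.46×10^10) = 5.349×10^-4 A through the full plate area.
For r < R the Ampère–Maxwell law gives B(2πr) = μ₀ I_d (r²/R²), so B = μ₀ I_d r/(2πR²) = (4π×10^-7)(5.349×10^-4)(5.62×10^-3)/(2π·0.0363²) = 4.56×10^-10 T.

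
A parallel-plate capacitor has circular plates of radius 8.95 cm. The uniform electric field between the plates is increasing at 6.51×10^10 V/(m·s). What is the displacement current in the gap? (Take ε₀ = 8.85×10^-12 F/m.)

I_d = ε₀ A (dE/dt) = (8.85×10^-12)(0.02516 m²)(6.51×10^10) = 0.0145 A.

0.0145 A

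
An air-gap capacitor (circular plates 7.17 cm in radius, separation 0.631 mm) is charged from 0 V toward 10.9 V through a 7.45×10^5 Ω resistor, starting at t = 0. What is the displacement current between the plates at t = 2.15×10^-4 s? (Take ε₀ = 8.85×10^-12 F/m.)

C = ε₀A/d = (8.85×10^-12)(0.01615)/(6.31×10^-4) = 2.265×10^-10 F, so τ = RC = 1.687×10^-4 s.
The conduction current is I(t) = (V₀/R) e^(−t/τ), and the displacement current between the plates equals it.
t/τ = 1.274; I_d = (10.9/7.45×10^5) · e^(−1.274) = (1.463×10^-5)(0.2797) = 4.09×10^-6 A.

4.09×10^-6 A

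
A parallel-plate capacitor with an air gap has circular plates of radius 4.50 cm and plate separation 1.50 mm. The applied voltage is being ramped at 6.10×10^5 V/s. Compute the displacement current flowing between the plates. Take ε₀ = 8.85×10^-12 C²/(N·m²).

C = ε₀A/d = (8.85×10^-12)(6.362×10^-3)/(1.50×10^-3) = 3.754×10^-11 F.
I_d = C dV/dt = (3.754×10^-11)(6.10×10^5) = 2.29×10^-5 A.

2.29×10^-5 A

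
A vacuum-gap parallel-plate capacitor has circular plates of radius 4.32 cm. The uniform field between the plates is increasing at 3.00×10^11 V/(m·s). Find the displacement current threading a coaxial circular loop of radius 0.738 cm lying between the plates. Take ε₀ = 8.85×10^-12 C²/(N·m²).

Through the whole plate area (πR² = 5.863×10^-3 m²), I_d = ε₀ πR² dE/dt = 0.01557 A.
The field is uniform, so I_d,enc = I_d (r/R)² = (0.01557)(0.738/4.32)² = 4.54×10^-4 A.

4.54×10^-4 A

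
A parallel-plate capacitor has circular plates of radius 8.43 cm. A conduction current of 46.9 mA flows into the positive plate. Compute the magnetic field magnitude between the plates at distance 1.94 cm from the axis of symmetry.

No conduction current crosses the gap, so I_d there equals the 0.0469 A in the leads.
An Ampèrian loop of radius r encloses a fraction (r/R)² of I_d. Then B·2πr = μ₀ I_d (r/R)², giving B = μ₀ I_d r/(2πR²) = 2.56×10^-8 T.

2.56×10^-8 T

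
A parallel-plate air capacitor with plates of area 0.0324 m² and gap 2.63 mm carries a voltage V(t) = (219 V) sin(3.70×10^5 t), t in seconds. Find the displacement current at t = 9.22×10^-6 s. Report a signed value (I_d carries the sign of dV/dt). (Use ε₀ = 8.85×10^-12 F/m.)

dE/dt = (V₀ω/d)·cos(ωt) with ωt = 3.4114 rad: (219)(3.70×10^5)(-0.9638)/(2.63×10^-3) = -2.969×10^10 V/(m·s).
I_d = ε₀ A dE/dt = (8.85×10^-12)(0.0324)(-2.969×10^10) = -8.51×10^-3 A.

-8.51×10^-3 A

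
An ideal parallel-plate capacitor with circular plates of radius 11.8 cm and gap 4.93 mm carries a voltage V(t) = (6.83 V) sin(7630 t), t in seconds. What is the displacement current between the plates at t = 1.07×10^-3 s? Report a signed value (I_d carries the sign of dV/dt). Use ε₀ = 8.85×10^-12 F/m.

C = ε₀A/d = (8.85×10^-12)(0.04374)/(4.93×10^-3) = 7.852×10^-11 F. dV/dt = V₀ω·cos(ωt); at ωt = 8.1641 rad this factor is -0.3052.
I_d = C dV/dt = (7.852×10^-11)(6.83)(7630)(-0.3052) = -1.25×10^-6 A.

-1.25×10^-6 A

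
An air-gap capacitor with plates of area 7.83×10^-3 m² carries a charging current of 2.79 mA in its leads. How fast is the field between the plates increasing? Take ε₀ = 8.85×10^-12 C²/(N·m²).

Charge continuity gives I_d = I = 2.79×10^-3 A between the plates.
Inverting I_d = ε₀ A dE/dt gives dE/dt = 2.79×10^-3 / (8.85×10^-12 · 7.83×10^-3) = 4.03×10^10 V/(m·s).

4.03×10^10 V/(m·s)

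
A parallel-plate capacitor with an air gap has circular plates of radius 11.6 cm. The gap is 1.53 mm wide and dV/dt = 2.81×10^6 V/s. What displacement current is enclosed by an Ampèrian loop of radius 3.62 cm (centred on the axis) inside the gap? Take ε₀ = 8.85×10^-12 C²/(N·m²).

With E = V/d, dE/dt = 1.837×10^9 V/(m·s) and πR² = 0.04227 m², giving I_d = ε₀ πR² dE/dt = 6.872×10^-4 A.
Since J_d is uniform, the enclosed fraction is (r/R)² = 0.09739, giving I_d,enc = 6.69×10^-5 A.

6.69×10^-5 A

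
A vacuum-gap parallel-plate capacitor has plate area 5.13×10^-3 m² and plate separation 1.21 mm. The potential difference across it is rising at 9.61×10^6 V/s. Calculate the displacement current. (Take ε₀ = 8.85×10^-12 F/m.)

C = ε₀A/d = (8.85×10^-12)(5.13×10^-3)/(1.21×10^-3) = 3.752×10^-11 F.
I_d = C dV/dt = (3.752×10^-11)(9.61×10^6) = 3.61×10^-4 A.

3.61×10^-4 A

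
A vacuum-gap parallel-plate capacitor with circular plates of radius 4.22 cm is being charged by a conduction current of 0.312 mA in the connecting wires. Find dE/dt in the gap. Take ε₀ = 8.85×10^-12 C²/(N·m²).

By continuity, I_d in the gap equals the 0.312 mA flowing in the wire.
Since I_d = ε₀ A dE/dt, dE/dt = I_d/(ε₀A) = (3.12×10^-4)/((8.85×10^-12)(5.595×10^-3)) = 6.30×10^9 V/(m·s).

6.30×10^9 V/(m·s)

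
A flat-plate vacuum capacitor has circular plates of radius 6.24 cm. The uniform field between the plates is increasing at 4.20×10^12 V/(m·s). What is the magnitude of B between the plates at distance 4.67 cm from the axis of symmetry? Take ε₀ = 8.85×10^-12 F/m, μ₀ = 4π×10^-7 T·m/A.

1.09×10^-6 T

Through the whole plate area (πR² = 0.01223 m²), I_d = ε₀ πR² dE/dt = 0.4546 A.
An Ampèrian loop of radius r encloses a fraction (r/R)² of I_d. Then B·2πr = μ₀ I_d (r/R)², giving B = μ₀ I_d r/(2πR²) = 1.09×10^-6 T.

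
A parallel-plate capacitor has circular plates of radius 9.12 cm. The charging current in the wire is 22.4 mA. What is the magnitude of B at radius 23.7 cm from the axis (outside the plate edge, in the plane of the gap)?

1.89×10^-8 T

Between the plates the displacement current equals the wire current: I_d = 22.4 mA = 0.0224 A.
Outside the plates the loop encloses all of I_d, so B·2πr = μ₀ I_d and B = 1.89×10^-8 T.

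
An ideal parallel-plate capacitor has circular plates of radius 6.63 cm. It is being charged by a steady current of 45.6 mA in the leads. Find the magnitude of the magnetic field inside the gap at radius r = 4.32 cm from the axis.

No conduction current crosses the gap, so I_d there equals the 0.0456 A in the leads.
For r < R the Ampère–Maxwell law gives B(2πr) = μ₀ I_d (r²/R²), so B = μ₀ I_d r/(2πR²) = (4π×10^-7)(0.0456)(0.0432)/(2π·0.0663²) = 8.96×10^-8 T.

8.96×10^-8 T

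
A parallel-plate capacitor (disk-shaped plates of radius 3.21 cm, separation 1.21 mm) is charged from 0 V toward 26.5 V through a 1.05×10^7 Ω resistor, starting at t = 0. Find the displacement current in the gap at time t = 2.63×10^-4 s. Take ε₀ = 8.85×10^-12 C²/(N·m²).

8.76×10^-7 A

C = ε₀A/d = (8.85×10^-12)(3.237×10^-3)/(1.21×10^-3) = 2.368×10^-11 F, so τ = RC = 2.486×10^-4 s.
The conduction current is I(t) = (V₀/R) e^(−t/τ), and the displacement current between the plates equals it.
t/τ = 1.058; I_d = (26.5/1.05×10^7) · e^(−1.058) = (2.524×10^-6)(0.3471) = 8.76×10^-7 A.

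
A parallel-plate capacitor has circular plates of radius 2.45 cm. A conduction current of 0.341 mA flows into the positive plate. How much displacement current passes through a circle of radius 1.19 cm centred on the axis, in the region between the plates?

8.04×10^-5 A

Between the plates the displacement current equals the wire current: I_d = 0.341 mA = 3.41×10^-4 A.
Through an area πr² the displacement current is I_d·(πr²/πR²) = I_d (r/R)² = 8.04×10^-5 A.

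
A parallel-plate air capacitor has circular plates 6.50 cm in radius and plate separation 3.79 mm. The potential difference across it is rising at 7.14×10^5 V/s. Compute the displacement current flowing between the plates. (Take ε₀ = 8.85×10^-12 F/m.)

The displacement current equals the charging current C dV/dt. With C = ε₀A/d = (8.85×10^-12)(0.01327)/(3.79×10^-3) = 3.099×10^-11 F, I_d = (3.099×10^-11)(7.14×10^5) = 2.21×10^-5 A.

2.21×10^-5 A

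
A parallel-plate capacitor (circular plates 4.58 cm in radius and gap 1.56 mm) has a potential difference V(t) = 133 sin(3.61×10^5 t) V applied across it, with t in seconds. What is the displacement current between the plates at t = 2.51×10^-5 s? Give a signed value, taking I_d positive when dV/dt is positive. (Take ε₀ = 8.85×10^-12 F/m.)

-1.68×10^-3 A

dE/dt = (V₀ω/d)·cos(ωt) with ωt = 9.0611 rad: (133)(3.61×10^5)(-0.9346)/(1.56×10^-3) = -2.876×10^10 V/(m·s).
I_d = ε₀ A dE/dt = (8.85×10^-12)(6.590×10^-3)(-2.876×10^10) = -1.68×10^-3 A.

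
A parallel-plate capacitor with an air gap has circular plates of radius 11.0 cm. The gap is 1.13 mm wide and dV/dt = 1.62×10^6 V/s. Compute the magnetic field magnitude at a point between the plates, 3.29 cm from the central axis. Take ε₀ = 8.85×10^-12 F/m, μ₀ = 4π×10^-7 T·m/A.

2.62×10^-10 T

I_d = C dV/dt with C = ε₀πR²/d = 2.977×10^-10 F, so I_d = (2.977×10^-10)(1.62×10^6) = 4.823×10^-4 A.
For r < R the Ampère–Maxwell law gives B(2πr) = μ₀ I_d (r²/R²), so B = μ₀ I_d r/(2πR²) = (4π×10^-7)(4.823×10^-4)(0.0329)/(2π·0.110²) = 2.62×10^-10 T.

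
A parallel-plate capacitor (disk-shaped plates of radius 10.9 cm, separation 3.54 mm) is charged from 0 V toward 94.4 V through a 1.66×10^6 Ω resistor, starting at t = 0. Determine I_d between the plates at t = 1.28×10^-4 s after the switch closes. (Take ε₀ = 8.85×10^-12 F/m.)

C = ε₀A/d = (8.85×10^-12)(0.03733)/(3.54×10^-3) = 9.332×10^-11 F, so τ = RC = 1.549×10^-4 s.
The conduction current is I(t) = (V₀/R) e^(−t/τ), and the displacement current between the plates equals it.
t/τ = 0.8263; I_d = (94.4/1.66×10^6) · e^(−0.8263) = (5.687×10^-5)(0.4377) = 2.49×10^-5 A.

2.49×10^-5 A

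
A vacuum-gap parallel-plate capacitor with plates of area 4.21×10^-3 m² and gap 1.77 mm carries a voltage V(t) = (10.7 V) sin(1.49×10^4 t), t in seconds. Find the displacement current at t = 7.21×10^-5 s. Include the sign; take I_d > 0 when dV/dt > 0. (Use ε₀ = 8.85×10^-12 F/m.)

dV/dt = (10.7)(1.49×10^4)·cos(1.07429) = 7.595×10^4 V/s.
I_d = C dV/dt with C = ε₀A/d = (8.85×10^-12)(4.21×10^-3)/(1.77×10^-3) = 2.105×10^-11 F, so I_d = (2.105×10^-11)(7.595×10^4) = 1.60×10^-6 A.

1.60×10^-6 A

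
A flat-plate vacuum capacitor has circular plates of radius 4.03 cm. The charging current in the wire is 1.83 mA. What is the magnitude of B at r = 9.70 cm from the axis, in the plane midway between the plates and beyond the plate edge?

Between the plates the displacement current equals the wire current: I_d = 1.83 mA = 1.83×10^-3 A.
For r ≥ R the full I_d is enclosed: B = μ₀ I_d/(2πr) = (4π×10^-7)(1.83×10^-3)/(2π·0.0970) = 3.77×10^-9 T.

3.77×10^-9 T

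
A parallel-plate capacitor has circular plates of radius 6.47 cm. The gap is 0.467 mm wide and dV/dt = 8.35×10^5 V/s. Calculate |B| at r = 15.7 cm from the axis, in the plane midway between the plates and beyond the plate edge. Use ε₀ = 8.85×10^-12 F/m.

2.65×10^-10 T

With E = V/d, dE/dt = 1.788×10^9 V/(m·s) and πR² = 0.01315 m², giving I_d = ε₀ πR² dE/dt = 2.081×10^-4 A.
Outside the plates the loop encloses all of I_d, so B·2πr = μ₀ I_d and B = 2.65×10^-10 T.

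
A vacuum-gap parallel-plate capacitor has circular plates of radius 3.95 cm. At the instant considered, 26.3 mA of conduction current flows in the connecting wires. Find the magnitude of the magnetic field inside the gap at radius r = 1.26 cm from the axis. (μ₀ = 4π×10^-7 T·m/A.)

No conduction current crosses the gap, so I_d there equals the 0.0263 A in the leads.
∮B·dl = μ₀ I_d,enc with I_d,enc = I_d r²/R² = 2.676×10^-3 A; so B = μ₀ I_d,enc/(2πr) = 4.25×10^-8 T.

4.25×10^-8 T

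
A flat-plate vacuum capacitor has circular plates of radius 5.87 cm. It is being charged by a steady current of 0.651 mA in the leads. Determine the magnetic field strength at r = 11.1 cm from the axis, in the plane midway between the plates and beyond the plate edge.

1.17×10^-9 T

No conduction current crosses the gap, so I_d there equals the 6.51×10^-4 A in the leads.
Outside the plates the loop encloses all of I_d, so B·2πr = μ₀ I_d and B = 1.17×10^-9 T.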